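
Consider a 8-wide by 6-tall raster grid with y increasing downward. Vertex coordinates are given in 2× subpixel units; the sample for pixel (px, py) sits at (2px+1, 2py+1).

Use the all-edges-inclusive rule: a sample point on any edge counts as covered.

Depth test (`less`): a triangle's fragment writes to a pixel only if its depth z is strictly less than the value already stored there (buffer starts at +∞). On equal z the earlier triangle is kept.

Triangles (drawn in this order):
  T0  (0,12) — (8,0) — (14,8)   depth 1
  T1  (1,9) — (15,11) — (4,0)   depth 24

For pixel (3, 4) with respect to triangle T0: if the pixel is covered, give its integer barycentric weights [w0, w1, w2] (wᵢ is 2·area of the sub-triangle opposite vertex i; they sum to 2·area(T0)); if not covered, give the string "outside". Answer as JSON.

T0:
  2·area = 136
  edge (0, 12)→(8, 0): d=(8,-12) inclusive
  edge (8, 0)→(14, 8): d=(6,8) inclusive
  edge (14, 8)→(0, 12): d=(-14,4) inclusive
    (3,1)@(7, 3): e=[12,26,98] → #
    (4,1)@(9, 3): e=[36,10,90] → #
    (5,1)@(11, 3): e=[60,-6,82] → ·
    (2,2)@(5, 5): e=[4,54,78] → #
    (5,2)@(11, 5): e=[76,6,54] → #
    (6,2)@(13, 5): e=[100,-10,46] → ·
    (2,3)@(5, 7): e=[20,66,50] → #
    (6,3)@(13, 7): e=[116,2,18] → #
    (7,3)@(15, 7): e=[140,-14,10] → ·
    (1,4)@(3, 9): e=[12,94,30] → #
    (5,4)@(11, 9): e=[108,30,-2] → ·
    (6,4)@(13, 9): e=[132,14,-10] → ·
  covered (17 px):
    · · · · · · · ·
    · · · # # · · ·
    · · # # # # · ·
    · · # # # # # ·
    · # # # # · · ·
    # # · · · · · ·
T1:
  2·area = 132  (B↔C swapped to make it positive)
  edge (1, 9)→(4, 0): d=(3,-9) inclusive
  edge (4, 0)→(15, 11): d=(11,11) inclusive
  edge (15, 11)→(1, 9): d=(-14,-2) inclusive
    (2,0)@(5, 1): e=[12,0,120] → #  [on edge]
    (3,0)@(7, 1): e=[30,-22,124] → ·
    (1,1)@(3, 3): e=[0,44,88] → #  [on edge]
    (3,1)@(7, 3): e=[36,0,96] → #  [on edge]
    (4,1)@(9, 3): e=[54,-22,100] → ·
    (1,2)@(3, 5): e=[6,66,60] → #
    (4,2)@(9, 5): e=[60,0,72] → #  [on edge]
    (5,2)@(11, 5): e=[78,-22,76] → ·
    (1,3)@(3, 7): e=[12,88,32] → #
    (5,3)@(11, 7): e=[84,0,48] → #  [on edge]
    (6,3)@(13, 7): e=[102,-22,52] → ·
    (0,4)@(1, 9): e=[0,132,0] → #  [on edge]
    (6,4)@(13, 9): e=[108,0,24] → #  [on edge]
    (7,5)@(15, 11): e=[132,0,0] → #  [on edge]
  covered (21 px):
    · · # · · · · ·
    · # # # · · · ·
    · # # # # · · ·
    · # # # # # · ·
    # # # # # # # ·
    · · · · · · · #

Final: [62,14,60]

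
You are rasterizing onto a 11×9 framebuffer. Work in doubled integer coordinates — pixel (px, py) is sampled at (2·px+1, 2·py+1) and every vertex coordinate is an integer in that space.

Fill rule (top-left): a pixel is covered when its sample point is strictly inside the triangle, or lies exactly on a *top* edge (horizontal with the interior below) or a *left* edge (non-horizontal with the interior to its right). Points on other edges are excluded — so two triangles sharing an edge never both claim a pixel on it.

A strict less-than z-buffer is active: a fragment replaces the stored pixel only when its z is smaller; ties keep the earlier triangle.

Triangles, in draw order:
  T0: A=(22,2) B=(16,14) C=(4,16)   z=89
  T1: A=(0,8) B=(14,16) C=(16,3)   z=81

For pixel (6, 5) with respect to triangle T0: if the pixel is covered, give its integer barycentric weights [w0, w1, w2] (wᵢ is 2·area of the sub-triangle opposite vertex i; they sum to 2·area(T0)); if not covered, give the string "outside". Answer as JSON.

T0:
  2·area = 132
  edge (22, 2)→(16, 14): d=(-6,12) right/bottom  bias=-1
  edge (16, 14)→(4, 16): d=(-12,2) right/bottom  bias=-1
  edge (4, 16)→(22, 2): d=(18,-14) top-left  bias=+0
    (10,1)@(21, 3): e=[6,122,4] → X
    (9,2)@(19, 5): e=[18,102,12] → X
    (10,2)@(21, 5): e=[-6,98,40] → .
    (8,3)@(17, 7): e=[30,82,20] → X
    (10,3)@(21, 7): e=[-18,74,76] → .
    (6,4)@(13, 9): e=[66,66,0] → X  [on edge]
    (7,4)@(15, 9): e=[42,62,28] → X
    (9,4)@(19, 9): e=[-6,54,84] → .
    (5,5)@(11, 11): e=[78,46,8] → X
    (9,5)@(19, 11): e=[-18,30,120] → .
    (4,6)@(9, 13): e=[90,26,16] → X
    (8,6)@(17, 13): e=[-6,10,128] → .
  covered (17 px):
    . . . . . . . . . . .
    . . . . . . . . . . X
    . . . . . . . . . X .
    . . . . . . . . X X .
    . . . . . . X X X . .
    . . . . . X X X X . .
    . . . . X X X X . . .
    . . . X X . . . . . .
    . . . . . . . . . . .
T1:
  2·area = 198  (B↔C swapped to make it positive)
  edge (0, 8)→(16, 3): d=(16,-5) top-left  bias=+0
  edge (16, 3)→(14, 16): d=(-2,13) right/bottom  bias=-1
  edge (14, 16)→(0, 8): d=(-14,-8) top-left  bias=+0
    (5,2)@(11, 5): e=[7,61,130] → X
    (6,2)@(13, 5): e=[17,35,146] → X
    (7,2)@(15, 5): e=[27,9,162] → X
    (8,2)@(17, 5): e=[37,-17,178] → .
    (2,3)@(5, 7): e=[9,135,54] → X
    (3,3)@(7, 7): e=[19,109,70] → X
    (4,3)@(9, 7): e=[29,83,86] → X
    (8,3)@(17, 7): e=[69,-21,150] → .
    (1,4)@(3, 9): e=[31,157,10] → X
    (8,4)@(17, 9): e=[101,-25,122] → .
    (1,5)@(3, 11): e=[63,153,-18] → .
    (2,5)@(5, 11): e=[73,127,-2] → .
  covered (24 px):
    . . . . . . . . . . .
    . . . . . . . . . . .
    . . . . . X X X . . .
    . . X X X X X X . . .
    . X X X X X X X . . .
    . . . X X X X . . . .
    . . . . X X X . . . .
    . . . . . . X . . . .
    . . . . . . . . . . .

Answer: [42,36,54]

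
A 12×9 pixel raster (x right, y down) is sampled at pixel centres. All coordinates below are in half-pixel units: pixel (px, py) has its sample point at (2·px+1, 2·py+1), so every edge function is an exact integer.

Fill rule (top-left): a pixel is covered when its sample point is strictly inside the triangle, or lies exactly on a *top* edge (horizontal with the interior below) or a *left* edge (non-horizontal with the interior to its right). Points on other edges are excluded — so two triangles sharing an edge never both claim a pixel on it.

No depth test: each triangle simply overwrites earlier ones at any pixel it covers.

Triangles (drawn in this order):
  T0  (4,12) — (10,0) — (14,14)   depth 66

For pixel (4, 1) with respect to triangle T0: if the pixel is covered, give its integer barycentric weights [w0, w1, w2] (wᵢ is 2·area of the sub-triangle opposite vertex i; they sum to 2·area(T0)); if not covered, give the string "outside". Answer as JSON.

T0:
  2·area = 132
  edge (4, 12)→(10, 0): d=(6,-12) top-left  bias=+0
  edge (10, 0)→(14, 14): d=(4,14) right/bottom  bias=-1
  edge (14, 14)→(4, 12): d=(-10,-2) top-left  bias=+0
    (4,1)@(9, 3): e=[6,26,100] → █
    (5,1)@(11, 3): e=[30,-2,104] → ·
    (4,2)@(9, 5): e=[18,34,80] → █
    (5,2)@(11, 5): e=[42,6,84] → █
    (6,2)@(13, 5): e=[66,-22,88] → ·
    (3,3)@(7, 7): e=[6,70,56] → █
    (6,3)@(13, 7): e=[78,-14,68] → ·
    (3,4)@(7, 9): e=[18,78,36] → █
    (6,4)@(13, 9): e=[90,-6,48] → ·
    (2,5)@(5, 11): e=[6,114,12] → █
    (6,5)@(13, 11): e=[102,2,28] → █
    (7,5)@(15, 11): e=[126,-26,32] → ·
    (4,6)@(9, 13): e=[66,66,0] → █  [on edge]
    (9,7)@(19, 15): e=[198,-66,0] → ·  [on edge]
  covered (17 px):
    · · · · · · · · · · · ·
    · · · · █ · · · · · · ·
    · · · · █ █ · · · · · ·
    · · · █ █ █ · · · · · ·
    · · · █ █ █ · · · · · ·
    · · █ █ █ █ █ · · · · ·
    · · · · █ █ █ · · · · ·
    · · · · · · · · · · · ·
    · · · · · · · · · · · ·

Final: [26,100,6]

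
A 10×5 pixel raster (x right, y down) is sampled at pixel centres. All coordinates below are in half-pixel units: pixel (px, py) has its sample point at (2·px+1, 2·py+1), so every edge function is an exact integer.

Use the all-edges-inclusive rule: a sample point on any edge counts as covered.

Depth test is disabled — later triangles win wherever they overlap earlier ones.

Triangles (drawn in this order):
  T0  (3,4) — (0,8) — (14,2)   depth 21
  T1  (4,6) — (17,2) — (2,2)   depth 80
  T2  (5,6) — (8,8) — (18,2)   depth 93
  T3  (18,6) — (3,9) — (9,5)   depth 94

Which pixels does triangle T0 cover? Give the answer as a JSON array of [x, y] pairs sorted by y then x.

T0:
  2·area = 38  (B↔C swapped to make it positive)
  edge (3, 4)→(14, 2): d=(11,-2) inclusive
  edge (14, 2)→(0, 8): d=(-14,6) inclusive
  edge (0, 8)→(3, 4): d=(3,-4) inclusive
    (4,1)@(9, 3): e=[1,16,21] → #
    (5,1)@(11, 3): e=[5,4,29] → #
    (6,1)@(13, 3): e=[9,-8,37] → ·
    (1,2)@(3, 5): e=[11,24,3] → #
    (2,2)@(5, 5): e=[15,12,11] → #
    (3,2)@(7, 5): e=[19,0,19] → #  [on edge]
    (4,2)@(9, 5): e=[23,-12,27] → ·
    (5,2)@(11, 5): e=[27,-24,35] → ·
    (0,3)@(1, 7): e=[29,8,1] → #
    (1,3)@(3, 7): e=[33,-4,9] → ·
    (2,3)@(5, 7): e=[37,-16,17] → ·
    (3,3)@(7, 7): e=[41,-28,25] → ·
  covered (6 px):
    · · · · · · · · · ·
    · · · · # # · · · ·
    · # # # · · · · · ·
    # · · · · · · · · ·
    · · · · · · · · · ·
T1:
  2·area = 60  (B↔C swapped to make it positive)
  edge (4, 6)→(2, 2): d=(-2,-4) inclusive
  edge (2, 2)→(17, 2): d=(15,0) inclusive
  edge (17, 2)→(4, 6): d=(-13,4) inclusive
    (1,1)@(3, 3): e=[2,15,43] → #
    (2,1)@(5, 3): e=[10,15,35] → #
    (3,1)@(7, 3): e=[18,15,27] → #
    (4,1)@(9, 3): e=[26,15,19] → #
    (5,1)@(11, 3): e=[34,15,11] → #
    (6,1)@(13, 3): e=[42,15,3] → #
    (7,1)@(15, 3): e=[50,15,-5] → ·
    (1,2)@(3, 5): e=[-2,45,17] → ·
    (2,2)@(5, 5): e=[6,45,9] → #
    (4,2)@(9, 5): e=[22,45,-7] → ·
    (5,2)@(11, 5): e=[30,45,-15] → ·
    (6,2)@(13, 5): e=[38,45,-23] → ·
  covered (8 px):
    · · · · · · · · · ·
    · # # # # # # · · ·
    · · # # · · · · · ·
    · · · · · · · · · ·
    · · · · · · · · · ·
T2:
  2·area = 38  (B↔C swapped to make it positive)
  edge (5, 6)→(18, 2): d=(13,-4) inclusive
  edge (18, 2)→(8, 8): d=(-10,6) inclusive
  edge (8, 8)→(5, 6): d=(-3,-2) inclusive
    (7,1)@(15, 3): e=[1,8,29] → #
    (8,1)@(17, 3): e=[9,-4,33] → ·
    (4,2)@(9, 5): e=[3,24,11] → #
    (5,2)@(11, 5): e=[11,12,15] → #
    (6,2)@(13, 5): e=[19,0,19] → #  [on edge]
    (7,2)@(15, 5): e=[27,-12,23] → ·
    (3,3)@(7, 7): e=[21,16,1] → #
    (5,3)@(11, 7): e=[37,-8,9] → ·
    (6,3)@(13, 7): e=[45,-20,13] → ·
    (3,4)@(7, 9): e=[47,-4,-5] → ·
    (4,4)@(9, 9): e=[55,-16,-1] → ·
  covered (6 px):
    · · · · · · · · · ·
    · · · · · · · # · ·
    · · · · # # # · · ·
    · · · # # · · · · ·
    · · · · · · · · · ·
T3:
  2·area = 42
  edge (18, 6)→(3, 9): d=(-15,3) inclusive
  edge (3, 9)→(9, 5): d=(6,-4) inclusive
  edge (9, 5)→(18, 6): d=(9,1) inclusive
    (7,0)@(15, 1): e=[84,0,-42] → ·  [on edge]
    (4,2)@(9, 5): e=[42,0,0] → #  [on edge]
    (5,2)@(11, 5): e=[36,8,-2] → ·
    (3,3)@(7, 7): e=[18,4,20] → #
    (5,3)@(11, 7): e=[6,20,16] → #
    (6,3)@(13, 7): e=[0,28,14] → #  [on edge]
    (7,3)@(15, 7): e=[-6,36,12] → ·
    (1,4)@(3, 9): e=[0,0,42] → #  [on edge]
    (2,4)@(5, 9): e=[-6,8,40] → ·
    (3,4)@(7, 9): e=[-12,16,38] → ·
    (4,4)@(9, 9): e=[-18,24,36] → ·
    (5,4)@(11, 9): e=[-24,32,34] → ·
  covered (6 px):
    · · · · · · · · · ·
    · · · · · · · · · ·
    · · · · # · · · · ·
    · · · # # # # · · ·
    · # · · · · · · · ·

Result: [[4,1],[5,1],[1,2],[2,2],[3,2],[0,3]]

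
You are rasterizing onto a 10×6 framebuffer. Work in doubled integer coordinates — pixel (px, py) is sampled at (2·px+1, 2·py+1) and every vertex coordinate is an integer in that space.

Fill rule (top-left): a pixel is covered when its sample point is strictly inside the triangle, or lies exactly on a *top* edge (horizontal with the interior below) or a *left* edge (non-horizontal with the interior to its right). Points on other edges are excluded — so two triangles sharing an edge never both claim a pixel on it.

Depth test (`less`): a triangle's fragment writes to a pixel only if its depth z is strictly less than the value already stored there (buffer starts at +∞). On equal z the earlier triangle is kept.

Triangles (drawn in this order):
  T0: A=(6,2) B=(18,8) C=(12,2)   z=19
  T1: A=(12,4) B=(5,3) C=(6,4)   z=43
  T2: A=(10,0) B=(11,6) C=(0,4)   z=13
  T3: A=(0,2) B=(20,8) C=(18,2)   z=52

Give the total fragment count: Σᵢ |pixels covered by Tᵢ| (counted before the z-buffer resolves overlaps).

T0:
  2·area = 36  (B↔C swapped to make it positive)
  edge (6, 2)→(12, 2): d=(6,0) top-left  bias=+0
  edge (12, 2)→(18, 8): d=(6,6) right/bottom  bias=-1
  edge (18, 8)→(6, 2): d=(-12,-6) top-left  bias=+0
    (5,0)@(11, 1): e=[-6,0,42] → ·  [on edge]
    (4,1)@(9, 3): e=[6,24,6] → █
    (5,1)@(11, 3): e=[6,12,18] → █
    (6,1)@(13, 3): e=[6,0,30] → ·  [on edge]
    (4,2)@(9, 5): e=[18,36,-18] → ·
    (5,2)@(11, 5): e=[18,24,-6] → ·
    (6,2)@(13, 5): e=[18,12,6] → █
    (7,2)@(15, 5): e=[18,0,18] → ·  [on edge]
    (6,3)@(13, 7): e=[30,24,-18] → ·
    (8,3)@(17, 7): e=[30,0,6] → ·  [on edge]
    (9,4)@(19, 9): e=[42,0,-6] → ·  [on edge]
  covered (3 px):
    · · · · · · · · · ·
    · · · · █ █ · · · ·
    · · · · · · █ · · ·
    · · · · · · · · · ·
    · · · · · · · · · ·
    · · · · · · · · · ·
T1:
  2·area = 6  (B↔C swapped to make it positive)
  edge (12, 4)→(6, 4): d=(-6,0) right/bottom  bias=-1
  edge (6, 4)→(5, 3): d=(-1,-1) top-left  bias=+0
  edge (5, 3)→(12, 4): d=(7,1) right/bottom  bias=-1
    (1,0)@(3, 1): e=[18,0,-12] → ·  [on edge]
    (2,1)@(5, 3): e=[6,0,0] → ·  [on edge]
    (3,2)@(7, 5): e=[-6,0,12] → ·  [on edge]
    (9,2)@(19, 5): e=[-6,12,0] → ·  [on edge]
    (4,3)@(9, 7): e=[-18,0,24] → ·  [on edge]
    (5,4)@(11, 9): e=[-30,0,36] → ·  [on edge]
    (6,5)@(13, 11): e=[-42,0,48] → ·  [on edge]
  covered (0 px):
    · · · · · · · · · ·
    · · · · · · · · · ·
    · · · · · · · · · ·
    · · · · · · · · · ·
    · · · · · · · · · ·
    · · · · · · · · · ·
T2:
  2·area = 64
  edge (10, 0)→(11, 6): d=(1,6) right/bottom  bias=-1
  edge (11, 6)→(0, 4): d=(-11,-2) top-left  bias=+0
  edge (0, 4)→(10, 0): d=(10,-4) top-left  bias=+0
    (4,0)@(9, 1): e=[7,51,6] → █
    (5,0)@(11, 1): e=[-5,55,14] → ·
    (1,1)@(3, 3): e=[45,17,2] → █
    (2,1)@(5, 3): e=[33,21,10] → █
    (3,1)@(7, 3): e=[21,25,18] → █
    (5,1)@(11, 3): e=[-3,33,34] → ·
    (1,2)@(3, 5): e=[47,-5,22] → ·
    (2,2)@(5, 5): e=[35,-1,30] → ·
    (3,2)@(7, 5): e=[23,3,38] → █
    (5,2)@(11, 5): e=[-1,11,54] → ·
    (3,3)@(7, 7): e=[25,-19,58] → ·
    (4,3)@(9, 7): e=[13,-15,66] → ·
  covered (7 px):
    · · · · █ · · · · ·
    · █ █ █ █ · · · · ·
    · · · █ █ · · · · ·
    · · · · · · · · · ·
    · · · · · · · · · ·
    · · · · · · · · · ·
T3:
  2·area = 108  (B↔C swapped to make it positive)
  edge (0, 2)→(18, 2): d=(18,0) top-left  bias=+0
  edge (18, 2)→(20, 8): d=(2,6) right/bottom  bias=-1
  edge (20, 8)→(0, 2): d=(-20,-6) top-left  bias=+0
    (2,1)@(5, 3): e=[18,80,10] → █
    (3,1)@(7, 3): e=[18,68,22] → █
    (4,1)@(9, 3): e=[18,56,34] → █
    (5,1)@(11, 3): e=[18,44,46] → █
    (6,1)@(13, 3): e=[18,32,58] → █
    (7,1)@(15, 3): e=[18,20,70] → █
    (8,1)@(17, 3): e=[18,8,82] → █
    (9,1)@(19, 3): e=[18,-4,94] → ·
    (2,2)@(5, 5): e=[54,84,-30] → ·
    (3,2)@(7, 5): e=[54,72,-18] → ·
    (4,2)@(9, 5): e=[54,60,-6] → ·
    (5,2)@(11, 5): e=[54,48,6] → █
    (9,2)@(19, 5): e=[54,0,54] → ·  [on edge]
  covered (13 px):
    · · · · · · · · · ·
    · · █ █ █ █ █ █ █ ·
    · · · · · █ █ █ █ ·
    · · · · · · · · █ █
    · · · · · · · · · ·
    · · · · · · · · · ·

Answer: 23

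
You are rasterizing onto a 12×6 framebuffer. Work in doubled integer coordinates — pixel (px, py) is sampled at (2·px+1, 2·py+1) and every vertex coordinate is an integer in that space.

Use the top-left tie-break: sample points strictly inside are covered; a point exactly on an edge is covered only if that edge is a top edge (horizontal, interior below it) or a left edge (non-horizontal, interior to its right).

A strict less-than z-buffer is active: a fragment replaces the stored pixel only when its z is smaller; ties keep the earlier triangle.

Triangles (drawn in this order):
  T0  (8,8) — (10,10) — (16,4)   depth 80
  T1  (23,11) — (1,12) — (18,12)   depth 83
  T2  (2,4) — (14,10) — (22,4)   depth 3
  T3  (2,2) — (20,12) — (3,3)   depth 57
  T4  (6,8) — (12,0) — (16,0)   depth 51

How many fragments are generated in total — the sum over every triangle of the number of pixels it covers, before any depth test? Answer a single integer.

T0:
  2·area = 24  (B↔C swapped to make it positive)
  edge (8, 8)→(16, 4): d=(8,-4) top-left  bias=+0
  edge (16, 4)→(10, 10): d=(-6,6) right/bottom  bias=-1
  edge (10, 10)→(8, 8): d=(-2,-2) top-left  bias=+0
    (0,0)@(1, 1): e=[-84,108,0] → ·  [on edge]
    (9,0)@(19, 1): e=[-12,0,36] → ·  [on edge]
    (1,1)@(3, 3): e=[-60,84,0] → ·  [on edge]
    (8,1)@(17, 3): e=[-4,0,28] → ·  [on edge]
    (2,2)@(5, 5): e=[-36,60,0] → ·  [on edge]
    (7,2)@(15, 5): e=[4,0,20] → ·  [on edge]
    (3,3)@(7, 7): e=[-12,36,0] → ·  [on edge]
    (5,3)@(11, 7): e=[4,12,8] → #
    (6,3)@(13, 7): e=[12,0,12] → ·  [on edge]
    (4,4)@(9, 9): e=[12,12,0] → #  [on edge]
    (5,4)@(11, 9): e=[20,0,4] → ·  [on edge]
    (4,5)@(9, 11): e=[28,0,-4] → ·  [on edge]
    (5,5)@(11, 11): e=[36,-12,0] → ·  [on edge]
  covered (2 px):
    · · · · · · · · · · · ·
    · · · · · · · · · · · ·
    · · · · · · · · · · · ·
    · · · · · # · · · · · ·
    · · · · # · · · · · · ·
    · · · · · · · · · · · ·
T1:
  2·area = 17  (B↔C swapped to make it positive)
  edge (23, 11)→(18, 12): d=(-5,1) right/bottom  bias=-1
  edge (18, 12)→(1, 12): d=(-17,0) right/bottom  bias=-1
  edge (1, 12)→(23, 11): d=(22,-1) top-left  bias=+0
    (11,5)@(23, 11): e=[0,17,0] → ·  [on edge]
  covered (0 px):
    · · · · · · · · · · · ·
    · · · · · · · · · · · ·
    · · · · · · · · · · · ·
    · · · · · · · · · · · ·
    · · · · · · · · · · · ·
    · · · · · · · · · · · ·
T2:
  2·area = 120  (B↔C swapped to make it positive)
  edge (2, 4)→(22, 4): d=(20,0) top-left  bias=+0
  edge (22, 4)→(14, 10): d=(-8,6) right/bottom  bias=-1
  edge (14, 10)→(2, 4): d=(-12,-6) top-left  bias=+0
    (2,2)@(5, 5): e=[20,94,6] → #
    (3,2)@(7, 5): e=[20,82,18] → #
    (4,2)@(9, 5): e=[20,70,30] → #
    (5,2)@(11, 5): e=[20,58,42] → #
    (6,2)@(13, 5): e=[20,46,54] → #
    (7,2)@(15, 5): e=[20,34,66] → #
    (8,2)@(17, 5): e=[20,22,78] → #
    (9,2)@(19, 5): e=[20,10,90] → #
    (10,2)@(21, 5): e=[20,-2,102] → ·
    (2,3)@(5, 7): e=[60,78,-18] → ·
    (3,3)@(7, 7): e=[60,66,-6] → ·
    (4,3)@(9, 7): e=[60,54,6] → #
  covered (15 px):
    · · · · · · · · · · · ·
    · · · · · · · · · · · ·
    · · # # # # # # # # · ·
    · · · · # # # # # · · ·
    · · · · · · # # · · · ·
    · · · · · · · · · · · ·
T3:
  2·area = 8
  edge (2, 2)→(20, 12): d=(18,10) right/bottom  bias=-1
  edge (20, 12)→(3, 3): d=(-17,-9) top-left  bias=+0
  edge (3, 3)→(2, 2): d=(-1,-1) top-left  bias=+0
    (0,0)@(1, 1): e=[-8,16,0] → ·  [on edge]
    (1,1)@(3, 3): e=[8,0,0] → #  [on edge]
    (2,1)@(5, 3): e=[-12,18,2] → ·
    (1,2)@(3, 5): e=[44,-34,-2] → ·
    (2,2)@(5, 5): e=[24,-16,0] → ·  [on edge]
    (3,2)@(7, 5): e=[4,2,2] → #
    (4,2)@(9, 5): e=[-16,20,4] → ·
    (3,3)@(7, 7): e=[40,-32,0] → ·  [on edge]
    (5,3)@(11, 7): e=[0,4,4] → ·  [on edge]
    (4,4)@(9, 9): e=[56,-48,0] → ·  [on edge]
    (5,5)@(11, 11): e=[72,-64,0] → ·  [on edge]
  covered (2 px):
    · · · · · · · · · · · ·
    · # · · · · · · · · · ·
    · · · # · · · · · · · ·
    · · · · · · · · · · · ·
    · · · · · · · · · · · ·
    · · · · · · · · · · · ·
T4:
  2·area = 32
  edge (6, 8)→(12, 0): d=(6,-8) top-left  bias=+0
  edge (12, 0)→(16, 0): d=(4,0) top-left  bias=+0
  edge (16, 0)→(6, 8): d=(-10,8) right/bottom  bias=-1
    (6,0)@(13, 1): e=[14,4,14] → #
    (7,0)@(15, 1): e=[30,4,-2] → ·
    (5,1)@(11, 3): e=[10,12,10] → #
    (6,1)@(13, 3): e=[26,12,-6] → ·
    (4,2)@(9, 5): e=[6,20,6] → #
    (5,2)@(11, 5): e=[22,20,-10] → ·
    (3,3)@(7, 7): e=[2,28,2] → #
    (4,3)@(9, 7): e=[18,28,-14] → ·
    (3,4)@(7, 9): e=[14,36,-18] → ·
  covered (4 px):
    · · · · · · # · · · · ·
    · · · · · # · · · · · ·
    · · · · # · · · · · · ·
    · · · # · · · · · · · ·
    · · · · · · · · · · · ·
    · · · · · · · · · · · ·

Answer: 23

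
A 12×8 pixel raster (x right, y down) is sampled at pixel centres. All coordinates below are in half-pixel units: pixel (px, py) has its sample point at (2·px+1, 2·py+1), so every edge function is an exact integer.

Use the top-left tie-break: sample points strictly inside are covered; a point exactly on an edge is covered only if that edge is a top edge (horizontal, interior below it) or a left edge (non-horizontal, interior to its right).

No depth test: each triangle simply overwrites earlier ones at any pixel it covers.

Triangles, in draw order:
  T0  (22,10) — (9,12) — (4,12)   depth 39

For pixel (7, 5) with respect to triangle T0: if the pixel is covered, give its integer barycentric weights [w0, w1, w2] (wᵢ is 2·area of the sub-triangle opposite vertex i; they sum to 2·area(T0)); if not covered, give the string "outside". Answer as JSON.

T0:
  2·area = 10
  edge (22, 10)→(9, 12): d=(-13,2) right/bottom  bias=-1
  edge (9, 12)→(4, 12): d=(-5,0) right/bottom  bias=-1
  edge (4, 12)→(22, 10): d=(18,-2) top-left  bias=+0
    (6,5)@(13, 11): e=[5,5,0] → #  [on edge]
    (7,5)@(15, 11): e=[1,5,4] → #
    (8,5)@(17, 11): e=[-3,5,8] → ·
    (6,6)@(13, 13): e=[-21,-5,36] → ·
    (7,6)@(15, 13): e=[-25,-5,40] → ·
  covered (2 px):
    · · · · · · · · · · · ·
    · · · · · · · · · · · ·
    · · · · · · · · · · · ·
    · · · · · · · · · · · ·
    · · · · · · · · · · · ·
    · · · · · · # # · · · ·
    · · · · · · · · · · · ·
    · · · · · · · · · · · ·

Final: [5,4,1]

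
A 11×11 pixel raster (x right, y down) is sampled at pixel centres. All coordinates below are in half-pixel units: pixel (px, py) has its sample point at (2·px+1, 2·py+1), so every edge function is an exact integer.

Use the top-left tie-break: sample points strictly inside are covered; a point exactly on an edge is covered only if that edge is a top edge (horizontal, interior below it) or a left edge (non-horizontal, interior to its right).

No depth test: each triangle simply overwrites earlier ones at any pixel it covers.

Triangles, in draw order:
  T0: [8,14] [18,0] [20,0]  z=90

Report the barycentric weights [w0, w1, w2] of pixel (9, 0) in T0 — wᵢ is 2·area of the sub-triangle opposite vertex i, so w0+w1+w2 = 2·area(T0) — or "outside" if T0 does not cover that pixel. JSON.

T0:
  2·area = 28
  edge (8, 14)→(18, 0): d=(10,-14) top-left  bias=+0
  edge (18, 0)→(20, 0): d=(2,0) top-left  bias=+0
  edge (20, 0)→(8, 14): d=(-12,14) right/bottom  bias=-1
    (9,0)@(19, 1): e=[24,2,2] → #
    (10,0)@(21, 1): e=[52,2,-26] → ·
    (8,1)@(17, 3): e=[16,6,6] → #
    (9,1)@(19, 3): e=[44,6,-22] → ·
    (7,2)@(15, 5): e=[8,10,10] → #
    (8,2)@(17, 5): e=[36,10,-18] → ·
    (6,3)@(13, 7): e=[0,14,14] → #  [on edge]
    (7,3)@(15, 7): e=[28,14,-14] → ·
    (6,4)@(13, 9): e=[20,18,-10] → ·
    (1,10)@(3, 21): e=[0,42,-14] → ·  [on edge]
  covered (4 px):
    · · · · · · · · · # ·
    · · · · · · · · # · ·
    · · · · · · · # · · ·
    · · · · · · # · · · ·
    · · · · · · · · · · ·
    · · · · · · · · · · ·
    · · · · · · · · · · ·
    · · · · · · · · · · ·
    · · · · · · · · · · ·
    · · · · · · · · · · ·
    · · · · · · · · · · ·

Final: [2,2,24]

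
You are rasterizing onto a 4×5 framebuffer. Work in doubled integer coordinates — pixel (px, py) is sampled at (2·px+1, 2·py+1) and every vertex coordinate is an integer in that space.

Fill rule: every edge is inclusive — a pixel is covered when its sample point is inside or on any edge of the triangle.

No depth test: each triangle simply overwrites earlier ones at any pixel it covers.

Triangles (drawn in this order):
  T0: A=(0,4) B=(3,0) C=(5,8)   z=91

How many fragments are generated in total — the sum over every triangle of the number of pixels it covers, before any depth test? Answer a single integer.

T0:
  2·area = 32
  edge (0, 4)→(3, 0): d=(3,-4) inclusive
  edge (3, 0)→(5, 8): d=(2,8) inclusive
  edge (5, 8)→(0, 4): d=(-5,-4) inclusive
    (1,0)@(3, 1): e=[3,2,27] → X
    (2,0)@(5, 1): e=[11,-14,35] → .
    (0,1)@(1, 3): e=[1,22,9] → X
    (2,1)@(5, 3): e=[17,-10,25] → .
    (0,2)@(1, 5): e=[7,26,-1] → .
    (1,2)@(3, 5): e=[15,10,7] → X
    (2,2)@(5, 5): e=[23,-6,15] → .
    (1,3)@(3, 7): e=[21,14,-3] → .
  covered (4 px):
    . X . .
    X X . .
    . X . .
    . . . .
    . . . .

Result: 4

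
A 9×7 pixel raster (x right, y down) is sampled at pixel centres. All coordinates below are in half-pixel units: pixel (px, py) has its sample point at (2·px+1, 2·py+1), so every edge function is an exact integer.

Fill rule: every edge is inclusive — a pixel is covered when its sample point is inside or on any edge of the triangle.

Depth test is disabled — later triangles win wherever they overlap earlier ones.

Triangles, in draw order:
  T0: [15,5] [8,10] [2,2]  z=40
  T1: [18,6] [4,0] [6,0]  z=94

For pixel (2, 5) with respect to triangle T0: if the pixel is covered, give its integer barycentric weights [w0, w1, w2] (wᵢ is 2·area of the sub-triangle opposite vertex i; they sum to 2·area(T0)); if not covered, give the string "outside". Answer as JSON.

T0:
  2·area = 86
  edge (15, 5)→(8, 10): d=(-7,5) inclusive
  edge (8, 10)→(2, 2): d=(-6,-8) inclusive
  edge (2, 2)→(15, 5): d=(13,3) inclusive
    (1,1)@(3, 3): e=[74,2,10] → X
    (2,1)@(5, 3): e=[64,18,4] → X
    (3,1)@(7, 3): e=[54,34,-2] → .
    (1,2)@(3, 5): e=[60,-10,36] → .
    (2,2)@(5, 5): e=[50,6,30] → X
    (3,2)@(7, 5): e=[40,22,24] → X
    (4,2)@(9, 5): e=[30,38,18] → X
    (5,2)@(11, 5): e=[20,54,12] → X
    (6,2)@(13, 5): e=[10,70,6] → X
    (7,2)@(15, 5): e=[0,86,0] → X  [on edge]
    (8,2)@(17, 5): e=[-10,102,-6] → .
    (2,3)@(5, 7): e=[36,-6,56] → .
  covered (12 px):
    . . . . . . . . .
    . X X . . . . . .
    . . X X X X X X .
    . . . X X X . . .
    . . . . X . . . .
    . . . . . . . . .
    . . . . . . . . .
T1:
  2·area = 12
  edge (18, 6)→(4, 0): d=(-14,-6) inclusive
  edge (4, 0)→(6, 0): d=(2,0) inclusive
  edge (6, 0)→(18, 6): d=(12,6) inclusive
    (3,0)@(7, 1): e=[4,2,6] → X
    (4,0)@(9, 1): e=[16,2,-6] → .
    (3,1)@(7, 3): e=[-24,6,30] → .
    (5,1)@(11, 3): e=[0,6,6] → X  [on edge]
    (6,1)@(13, 3): e=[12,6,-6] → .
    (5,2)@(11, 5): e=[-28,10,30] → .
  covered (2 px):
    . . . X . . . . .
    . . . . . X . . .
    . . . . . . . . .
    . . . . . . . . .
    . . . . . . . . .
    . . . . . . . . .
    . . . . . . . . .

Result: "outside"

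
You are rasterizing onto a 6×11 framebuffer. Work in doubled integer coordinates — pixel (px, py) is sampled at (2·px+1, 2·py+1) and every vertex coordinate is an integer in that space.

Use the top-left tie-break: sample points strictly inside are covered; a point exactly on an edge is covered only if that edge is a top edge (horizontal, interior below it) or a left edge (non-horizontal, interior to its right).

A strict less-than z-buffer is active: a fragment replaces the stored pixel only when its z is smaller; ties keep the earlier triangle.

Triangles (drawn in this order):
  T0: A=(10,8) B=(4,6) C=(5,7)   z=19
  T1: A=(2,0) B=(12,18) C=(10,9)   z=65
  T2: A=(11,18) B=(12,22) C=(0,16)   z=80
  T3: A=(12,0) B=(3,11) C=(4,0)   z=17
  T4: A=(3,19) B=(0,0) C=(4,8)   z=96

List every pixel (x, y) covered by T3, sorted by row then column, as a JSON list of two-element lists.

T0:
  2·area = 4  (B↔C swapped to make it positive)
  edge (10, 8)→(5, 7): d=(-5,-1) top-left  bias=+0
  edge (5, 7)→(4, 6): d=(-1,-1) top-left  bias=+0
  edge (4, 6)→(10, 8): d=(6,2) right/bottom  bias=-1
    (0,1)@(1, 3): e=[16,0,-12] → .  [on edge]
    (0,2)@(1, 5): e=[6,-2,0] → .  [on edge]
    (1,2)@(3, 5): e=[8,0,-4] → .  [on edge]
    (2,3)@(5, 7): e=[0,0,4] → X  [on edge]
    (3,3)@(7, 7): e=[2,2,0] → .  [on edge]
    (2,4)@(5, 9): e=[-10,-2,16] → .
    (3,4)@(7, 9): e=[-8,0,12] → .  [on edge]
    (4,5)@(9, 11): e=[-16,0,20] → .  [on edge]
    (5,6)@(11, 13): e=[-24,0,28] → .  [on edge]
  covered (1 px):
    . . . . . .
    . . . . . .
    . . . . . .
    . . X . . .
    . . . . . .
    . . . . . .
    . . . . . .
    . . . . . .
    . . . . . .
    . . . . . .
    . . . . . .
T1:
  2·area = 54  (B↔C swapped to make it positive)
  edge (2, 0)→(10, 9): d=(8,9) right/bottom  bias=-1
  edge (10, 9)→(12, 18): d=(2,9) right/bottom  bias=-1
  edge (12, 18)→(2, 0): d=(-10,-18) top-left  bias=+0
    (2,2)@(5, 5): e=[13,37,4] → X
    (3,2)@(7, 5): e=[-5,19,40] → .
    (2,3)@(5, 7): e=[29,41,-16] → .
    (3,3)@(7, 7): e=[11,23,20] → X
    (4,3)@(9, 7): e=[-7,5,56] → .
    (3,4)@(7, 9): e=[27,27,0] → X  [on edge]
    (4,4)@(9, 9): e=[9,9,36] → X
    (5,4)@(11, 9): e=[-9,-9,72] → .
    (3,5)@(7, 11): e=[43,31,-20] → .
    (4,5)@(9, 11): e=[25,13,16] → X
    (5,5)@(11, 11): e=[7,-5,52] → .
    (4,6)@(9, 13): e=[41,17,-4] → .
  covered (6 px):
    . . . . . .
    . . . . . .
    . . X . . .
    . . . X . .
    . . . X X .
    . . . . X .
    . . . . . .
    . . . . . X
    . . . . . .
    . . . . . .
    . . . . . .
T2:
  2·area = 42
  edge (11, 18)→(12, 22): d=(1,4) right/bottom  bias=-1
  edge (12, 22)→(0, 16): d=(-12,-6) top-left  bias=+0
  edge (0, 16)→(11, 18): d=(11,2) right/bottom  bias=-1
    (1,8)@(3, 17): e=[31,6,5] → X
    (2,8)@(5, 17): e=[23,18,1] → X
    (3,8)@(7, 17): e=[15,30,-3] → .
    (1,9)@(3, 19): e=[33,-18,27] → .
    (2,9)@(5, 19): e=[25,-6,23] → .
    (3,9)@(7, 19): e=[17,6,19] → X
    (4,9)@(9, 19): e=[9,18,15] → X
    (5,9)@(11, 19): e=[1,30,11] → X
    (3,10)@(7, 21): e=[19,-18,41] → .
    (4,10)@(9, 21): e=[11,-6,37] → .
    (5,10)@(11, 21): e=[3,6,33] → X
  covered (6 px):
    . . . . . .
    . . . . . .
    . . . . . .
    . . . . . .
    . . . . . .
    . . . . . .
    . . . . . .
    . . . . . .
    . X X . . .
    . . . X X X
    . . . . . X
T3:
  2·area = 88
  edge (12, 0)→(3, 11): d=(-9,11) right/bottom  bias=-1
  edge (3, 11)→(4, 0): d=(1,-11) top-left  bias=+0
  edge (4, 0)→(12, 0): d=(8,0) top-left  bias=+0
    (2,0)@(5, 1): e=[68,12,8] → X
    (3,0)@(7, 1): e=[46,34,8] → X
    (4,0)@(9, 1): e=[24,56,8] → X
    (5,0)@(11, 1): e=[2,78,8] → X
    (2,1)@(5, 3): e=[50,14,24] → X
    (5,1)@(11, 3): e=[-16,80,24] → .
    (2,2)@(5, 5): e=[32,16,40] → X
    (4,2)@(9, 5): e=[-12,60,40] → .
    (2,3)@(5, 7): e=[14,18,56] → X
    (3,3)@(7, 7): e=[-8,40,56] → .
    (2,4)@(5, 9): e=[-4,20,72] → .
    (1,5)@(3, 11): e=[0,0,88] → .  [on edge]
  covered (10 px):
    . . X X X X
    . . X X X .
    . . X X . .
    . . X . . .
    . . . . . .
    . . . . . .
    . . . . . .
    . . . . . .
    . . . . . .
    . . . . . .
    . . . . . .
T4:
  2·area = 52
  edge (3, 19)→(0, 0): d=(-3,-19) top-left  bias=+0
  edge (0, 0)→(4, 8): d=(4,8) right/bottom  bias=-1
  edge (4, 8)→(3, 19): d=(-1,11) right/bottom  bias=-1
    (0,1)@(1, 3): e=[10,4,38] → X
    (1,1)@(3, 3): e=[48,-12,16] → .
    (0,2)@(1, 5): e=[4,12,36] → X
    (1,2)@(3, 5): e=[42,-4,14] → .
    (0,3)@(1, 7): e=[-2,20,34] → .
    (1,3)@(3, 7): e=[36,4,12] → X
    (2,3)@(5, 7): e=[74,-12,-10] → .
    (1,4)@(3, 9): e=[30,12,10] → X
    (2,4)@(5, 9): e=[68,-4,-12] → .
    (1,5)@(3, 11): e=[24,20,8] → X
    (2,5)@(5, 11): e=[62,4,-14] → .
    (1,6)@(3, 13): e=[18,28,6] → X
    (1,9)@(3, 19): e=[0,52,0] → .  [on edge]
  covered (8 px):
    . . . . . .
    X . . . . .
    X . . . . .
    . X . . . .
    . X . . . .
    . X . . . .
    . X . . . .
    . X . . . .
    . X . . . .
    . . . . . .
    . . . . . .

Final: [[2,0],[3,0],[4,0],[5,0],[2,1],[3,1],[4,1],[2,2],[3,2],[2,3]]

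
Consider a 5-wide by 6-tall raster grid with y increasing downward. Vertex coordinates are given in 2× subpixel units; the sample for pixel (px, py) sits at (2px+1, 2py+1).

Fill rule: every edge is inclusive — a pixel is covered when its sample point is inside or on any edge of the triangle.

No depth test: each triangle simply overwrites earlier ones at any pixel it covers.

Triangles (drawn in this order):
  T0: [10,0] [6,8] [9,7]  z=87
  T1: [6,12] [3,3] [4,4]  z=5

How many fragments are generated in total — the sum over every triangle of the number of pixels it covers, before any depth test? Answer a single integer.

T0:
  2·area = 20  (B↔C swapped to make it positive)
  edge (10, 0)→(9, 7): d=(-1,7) inclusive
  edge (9, 7)→(6, 8): d=(-3,1) inclusive
  edge (6, 8)→(10, 0): d=(4,-8) inclusive
    (4,1)@(9, 3): e=[4,12,4] → X
    (4,2)@(9, 5): e=[2,6,12] → X
    (3,3)@(7, 7): e=[14,2,4] → X
    (4,3)@(9, 7): e=[0,0,20] → X  [on edge]
    (1,4)@(3, 9): e=[40,0,-20] → .  [on edge]
    (3,4)@(7, 9): e=[12,-4,12] → .
    (4,4)@(9, 9): e=[-2,-6,28] → .
  covered (4 px):
    . . . . .
    . . . . X
    . . . . X
    . . . X X
    . . . . .
    . . . . .
T1:
  2·area = 6
  edge (6, 12)→(3, 3): d=(-3,-9) inclusive
  edge (3, 3)→(4, 4): d=(1,1) inclusive
  edge (4, 4)→(6, 12): d=(2,8) inclusive
    (0,0)@(1, 1): e=[-12,0,18] → .  [on edge]
    (1,1)@(3, 3): e=[0,0,6] → X  [on edge]
    (2,1)@(5, 3): e=[18,-2,-10] → .
    (1,2)@(3, 5): e=[-6,2,10] → .
    (2,2)@(5, 5): e=[12,0,-6] → .  [on edge]
    (3,3)@(7, 7): e=[24,0,-18] → .  [on edge]
    (2,4)@(5, 9): e=[0,4,2] → X  [on edge]
    (3,4)@(7, 9): e=[18,2,-14] → .
    (4,4)@(9, 9): e=[36,0,-30] → .  [on edge]
    (2,5)@(5, 11): e=[-6,6,6] → .
  covered (2 px):
    . . . . .
    . X . . .
    . . . . .
    . . . . .
    . . X . .
    . . . . .

Final: 6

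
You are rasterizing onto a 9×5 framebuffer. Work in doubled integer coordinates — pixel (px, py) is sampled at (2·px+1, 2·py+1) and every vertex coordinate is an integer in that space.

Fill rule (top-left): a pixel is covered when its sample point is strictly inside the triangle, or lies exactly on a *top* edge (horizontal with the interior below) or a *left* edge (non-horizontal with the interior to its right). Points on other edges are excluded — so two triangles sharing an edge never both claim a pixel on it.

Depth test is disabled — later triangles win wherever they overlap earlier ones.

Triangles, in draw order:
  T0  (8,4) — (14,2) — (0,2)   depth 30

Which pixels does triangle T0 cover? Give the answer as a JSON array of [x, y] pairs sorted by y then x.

T0:
  2·area = 28  (B↔C swapped to make it positive)
  edge (8, 4)→(0, 2): d=(-8,-2) top-left  bias=+0
  edge (0, 2)→(14, 2): d=(14,0) top-left  bias=+0
  edge (14, 2)→(8, 4): d=(-6,2) right/bottom  bias=-1
    (8,0)@(17, 1): e=[42,-14,0] → ·  [on edge]
    (2,1)@(5, 3): e=[2,14,12] → █
    (3,1)@(7, 3): e=[6,14,8] → █
    (4,1)@(9, 3): e=[10,14,4] → █
    (5,1)@(11, 3): e=[14,14,0] → ·  [on edge]
    (2,2)@(5, 5): e=[-14,42,0] → ·  [on edge]
    (3,2)@(7, 5): e=[-10,42,-4] → ·
    (4,2)@(9, 5): e=[-6,42,-8] → ·
  covered (3 px):
    · · · · · · · · ·
    · · █ █ █ · · · ·
    · · · · · · · · ·
    · · · · · · · · ·
    · · · · · · · · ·

Final: [[2,1],[3,1],[4,1]]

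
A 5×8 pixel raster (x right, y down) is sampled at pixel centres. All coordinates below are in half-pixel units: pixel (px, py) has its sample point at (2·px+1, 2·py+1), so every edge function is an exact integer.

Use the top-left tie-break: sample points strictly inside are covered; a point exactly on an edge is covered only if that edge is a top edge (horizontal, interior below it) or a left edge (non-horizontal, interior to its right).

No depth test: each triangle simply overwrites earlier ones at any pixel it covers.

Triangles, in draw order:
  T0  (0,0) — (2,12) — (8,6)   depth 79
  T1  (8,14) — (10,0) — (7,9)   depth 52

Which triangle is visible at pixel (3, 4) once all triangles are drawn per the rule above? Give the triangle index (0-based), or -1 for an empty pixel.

T0:
  2·area = 84  (B↔C swapped to make it positive)
  edge (0, 0)→(8, 6): d=(8,6) right/bottom  bias=-1
  edge (8, 6)→(2, 12): d=(-6,6) right/bottom  bias=-1
  edge (2, 12)→(0, 0): d=(-2,-12) top-left  bias=+0
    (0,0)@(1, 1): e=[2,72,10] → #
    (1,0)@(3, 1): e=[-10,60,34] → ·
    (0,1)@(1, 3): e=[18,60,6] → #
    (1,1)@(3, 3): e=[6,48,30] → #
    (2,1)@(5, 3): e=[-6,36,54] → ·
    (0,2)@(1, 5): e=[34,48,2] → #
    (2,2)@(5, 5): e=[10,24,50] → #
    (3,2)@(7, 5): e=[-2,12,74] → ·
    (4,2)@(9, 5): e=[-14,0,98] → ·  [on edge]
    (0,3)@(1, 7): e=[50,36,-2] → ·
    (1,3)@(3, 7): e=[38,24,22] → #
    (3,3)@(7, 7): e=[14,0,70] → ·  [on edge]
    (2,4)@(5, 9): e=[42,0,42] → ·  [on edge]
    (1,5)@(3, 11): e=[70,0,14] → ·  [on edge]
    (0,6)@(1, 13): e=[98,0,-14] → ·  [on edge]
  covered (9 px):
    # · · · ·
    # # · · ·
    # # # · ·
    · # # · ·
    · # · · ·
    · · · · ·
    · · · · ·
    · · · · ·
T1:
  2·area = 24  (B↔C swapped to make it positive)
  edge (8, 14)→(7, 9): d=(-1,-5) top-left  bias=+0
  edge (7, 9)→(10, 0): d=(3,-9) top-left  bias=+0
  edge (10, 0)→(8, 14): d=(-2,14) right/bottom  bias=-1
    (4,1)@(9, 3): e=[16,0,8] → #  [on edge]
    (4,2)@(9, 5): e=[14,6,4] → #
    (4,3)@(9, 7): e=[12,12,0] → ·  [on edge]
    (3,4)@(7, 9): e=[0,0,24] → #  [on edge]
    (4,4)@(9, 9): e=[10,18,-4] → ·
    (3,5)@(7, 11): e=[-2,6,20] → ·
    (2,7)@(5, 15): e=[-16,0,40] → ·  [on edge]
  covered (3 px):
    · · · · ·
    · · · · #
    · · · · #
    · · · · ·
    · · · # ·
    · · · · ·
    · · · · ·
    · · · · ·

Z-buffer (winner per pixel, '.' = empty):
  0 . . . .
  0 0 . . 1
  0 0 0 . 1
  . 0 0 . .
  . 0 . 1 .
  . . . . .
  . . . . .
  . . . . .

Result: 1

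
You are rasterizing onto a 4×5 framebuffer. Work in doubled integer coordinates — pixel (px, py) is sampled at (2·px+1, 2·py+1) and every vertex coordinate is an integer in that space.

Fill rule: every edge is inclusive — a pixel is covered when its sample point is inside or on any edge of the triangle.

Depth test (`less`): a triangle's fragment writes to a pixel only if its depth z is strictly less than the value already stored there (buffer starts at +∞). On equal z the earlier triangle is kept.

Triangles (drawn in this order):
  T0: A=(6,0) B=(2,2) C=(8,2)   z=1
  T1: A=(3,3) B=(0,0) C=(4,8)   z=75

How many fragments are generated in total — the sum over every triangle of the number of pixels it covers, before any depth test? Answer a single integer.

T0:
  2·area = 12  (B↔C swapped to make it positive)
  edge (6, 0)→(8, 2): d=(2,2) inclusive
  edge (8, 2)→(2, 2): d=(-6,0) inclusive
  edge (2, 2)→(6, 0): d=(4,-2) inclusive
    (2,0)@(5, 1): e=[4,6,2] → X
    (3,0)@(7, 1): e=[0,6,6] → X  [on edge]
    (2,1)@(5, 3): e=[8,-6,10] → .
    (3,1)@(7, 3): e=[4,-6,14] → .
  covered (2 px):
    . . X X
    . . . .
    . . . .
    . . . .
    . . . .
T1:
  2·area = 12  (B↔C swapped to make it positive)
  edge (3, 3)→(4, 8): d=(1,5) inclusive
  edge (4, 8)→(0, 0): d=(-4,-8) inclusive
  edge (0, 0)→(3, 3): d=(3,3) inclusive
    (0,0)@(1, 1): e=[8,4,0] → X  [on edge]
    (1,0)@(3, 1): e=[-2,20,-6] → .
    (0,1)@(1, 3): e=[10,-4,6] → .
    (1,1)@(3, 3): e=[0,12,0] → X  [on edge]
    (2,1)@(5, 3): e=[-10,28,-6] → .
    (1,2)@(3, 5): e=[2,4,6] → X
    (2,2)@(5, 5): e=[-8,20,0] → .  [on edge]
    (1,3)@(3, 7): e=[4,-4,12] → .
    (3,3)@(7, 7): e=[-16,28,0] → .  [on edge]
  covered (3 px):
    X . . .
    . X . .
    . X . .
    . . . .
    . . . .

Answer: 5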